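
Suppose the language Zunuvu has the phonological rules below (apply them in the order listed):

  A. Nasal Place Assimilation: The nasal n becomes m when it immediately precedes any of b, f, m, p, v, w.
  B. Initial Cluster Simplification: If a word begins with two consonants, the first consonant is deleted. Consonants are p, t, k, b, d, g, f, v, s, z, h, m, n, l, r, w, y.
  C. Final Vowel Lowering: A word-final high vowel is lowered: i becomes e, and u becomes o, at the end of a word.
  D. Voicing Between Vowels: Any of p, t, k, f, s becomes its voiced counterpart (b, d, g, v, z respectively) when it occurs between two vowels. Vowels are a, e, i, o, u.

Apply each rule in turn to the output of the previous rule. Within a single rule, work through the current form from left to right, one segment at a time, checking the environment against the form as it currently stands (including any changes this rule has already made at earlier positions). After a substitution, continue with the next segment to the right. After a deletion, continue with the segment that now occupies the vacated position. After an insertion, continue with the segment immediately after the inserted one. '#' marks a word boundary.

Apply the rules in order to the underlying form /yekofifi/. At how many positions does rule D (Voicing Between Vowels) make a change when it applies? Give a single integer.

A Nasal Place Assimilation: no change — [yekofifi]
B Initial Cluster Simplification: no change — [yekofifi]
C Final Vowel Lowering: [yekofifi] → [yekofife]
D Voicing Between Vowels: [yekofife] → [yegovive]
Rule D changed 3 position(s).

3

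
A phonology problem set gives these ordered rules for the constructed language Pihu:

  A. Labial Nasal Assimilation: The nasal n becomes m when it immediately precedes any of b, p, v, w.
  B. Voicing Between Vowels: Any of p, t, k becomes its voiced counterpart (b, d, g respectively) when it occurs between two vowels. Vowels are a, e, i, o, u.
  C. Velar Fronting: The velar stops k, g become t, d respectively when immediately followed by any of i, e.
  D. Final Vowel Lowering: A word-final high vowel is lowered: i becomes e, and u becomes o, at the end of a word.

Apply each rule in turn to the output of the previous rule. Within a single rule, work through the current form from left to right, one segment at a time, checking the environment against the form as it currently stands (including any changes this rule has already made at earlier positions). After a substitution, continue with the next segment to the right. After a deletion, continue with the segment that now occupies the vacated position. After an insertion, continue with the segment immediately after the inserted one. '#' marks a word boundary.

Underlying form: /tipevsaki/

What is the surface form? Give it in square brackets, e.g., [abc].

[tibevsade]

A Labial Nasal Assimilation: no change — [tipevsaki]
B Voicing Between Vowels: [tipevsaki] → [tibevsagi]
C Velar Fronting: [tibevsagi] → [tibevsadi]
D Final Vowel Lowering: [tibevsadi] → [tibevsade]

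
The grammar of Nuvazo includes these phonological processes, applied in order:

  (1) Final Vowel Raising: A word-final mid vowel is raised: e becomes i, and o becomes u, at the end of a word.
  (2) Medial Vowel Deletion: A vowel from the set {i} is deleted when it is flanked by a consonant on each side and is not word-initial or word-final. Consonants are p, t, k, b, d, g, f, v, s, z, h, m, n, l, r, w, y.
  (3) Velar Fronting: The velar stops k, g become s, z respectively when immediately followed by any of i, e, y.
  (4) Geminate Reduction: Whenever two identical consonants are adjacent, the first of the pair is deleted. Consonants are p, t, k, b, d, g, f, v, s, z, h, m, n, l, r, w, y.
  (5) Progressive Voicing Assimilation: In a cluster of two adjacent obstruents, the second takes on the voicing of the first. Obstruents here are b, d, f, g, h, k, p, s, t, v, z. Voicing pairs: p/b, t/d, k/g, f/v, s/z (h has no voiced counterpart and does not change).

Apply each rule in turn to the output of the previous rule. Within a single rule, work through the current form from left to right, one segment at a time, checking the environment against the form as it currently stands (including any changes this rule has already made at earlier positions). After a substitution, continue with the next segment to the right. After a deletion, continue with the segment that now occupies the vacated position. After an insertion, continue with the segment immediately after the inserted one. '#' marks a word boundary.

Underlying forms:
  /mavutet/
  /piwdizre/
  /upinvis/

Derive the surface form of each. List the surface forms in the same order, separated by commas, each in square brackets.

/mavutet/:
  (1) Final Vowel Raising: no change — [mavutet]
  (2) Medial Vowel Deletion: no change — [mavutet]
  (3) Velar Fronting: no change — [mavutet]
  (4) Geminate Reduction: no change — [mavutet]
  (5) Progressive Voicing Assimilation: no change — [mavutet]
/piwdizre/:
  (1) Final Vowel Raising: [piwdizre] → [piwdizri]
  (2) Medial Vowel Deletion: [piwdizri] → [pwdzri]
  (3) Velar Fronting: no change — [pwdzri]
  (4) Geminate Reduction: no change — [pwdzri]
  (5) Progressive Voicing Assimilation: no change — [pwdzri]
/upinvis/:
  (1) Final Vowel Raising: no change — [upinvis]
  (2) Medial Vowel Deletion: [upinvis] → [upnvs]
  (3) Velar Fronting: no change — [upnvs]
  (4) Geminate Reduction: no change — [upnvs]
  (5) Progressive Voicing Assimilation: [upnvs] → [upnvz]

[mavutet], [pwdzri], [upnvz]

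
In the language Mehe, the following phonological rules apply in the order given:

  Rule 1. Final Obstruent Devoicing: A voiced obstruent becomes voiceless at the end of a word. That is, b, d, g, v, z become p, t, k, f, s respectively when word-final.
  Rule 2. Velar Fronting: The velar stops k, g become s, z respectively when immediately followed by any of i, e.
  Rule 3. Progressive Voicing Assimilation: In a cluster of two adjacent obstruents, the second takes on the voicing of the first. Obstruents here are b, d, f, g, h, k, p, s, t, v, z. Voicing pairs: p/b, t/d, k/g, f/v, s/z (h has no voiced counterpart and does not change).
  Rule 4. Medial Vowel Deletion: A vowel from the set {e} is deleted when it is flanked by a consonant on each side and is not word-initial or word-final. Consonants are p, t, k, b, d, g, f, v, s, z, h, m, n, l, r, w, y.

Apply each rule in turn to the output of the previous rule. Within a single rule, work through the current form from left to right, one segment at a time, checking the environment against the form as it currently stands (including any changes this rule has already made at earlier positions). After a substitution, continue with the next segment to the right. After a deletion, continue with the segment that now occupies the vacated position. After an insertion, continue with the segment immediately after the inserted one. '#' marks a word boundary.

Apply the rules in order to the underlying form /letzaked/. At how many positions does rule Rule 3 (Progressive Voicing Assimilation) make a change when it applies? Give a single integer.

Rule 1 Final Obstruent Devoicing: [letzaked] → [letzaket]
Rule 2 Velar Fronting: [letzaket] → [letzaset]
Rule 3 Progressive Voicing Assimilation: [letzaset] → [letsaset]
Rule 4 Medial Vowel Deletion: [letsaset] → [ltsast]
Rule Rule 3 changed 1 position(s).

1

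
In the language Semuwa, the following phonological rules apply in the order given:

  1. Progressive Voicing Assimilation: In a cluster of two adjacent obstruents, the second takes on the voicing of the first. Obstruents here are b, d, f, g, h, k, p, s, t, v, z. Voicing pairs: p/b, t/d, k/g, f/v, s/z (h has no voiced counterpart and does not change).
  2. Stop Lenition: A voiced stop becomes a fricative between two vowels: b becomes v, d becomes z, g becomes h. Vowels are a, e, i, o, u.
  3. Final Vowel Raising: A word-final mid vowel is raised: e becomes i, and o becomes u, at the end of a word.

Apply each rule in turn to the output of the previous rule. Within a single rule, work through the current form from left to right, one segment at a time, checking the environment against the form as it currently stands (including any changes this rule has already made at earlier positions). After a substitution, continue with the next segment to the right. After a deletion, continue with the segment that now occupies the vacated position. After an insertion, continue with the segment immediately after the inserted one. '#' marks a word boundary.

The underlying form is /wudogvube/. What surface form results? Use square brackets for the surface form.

[wuzogvuvi]

1 Progressive Voicing Assimilation: no change — [wudogvube]
2 Stop Lenition: [wudogvube] → [wuzogvuve]
3 Final Vowel Raising: [wuzogvuve] → [wuzogvuvi]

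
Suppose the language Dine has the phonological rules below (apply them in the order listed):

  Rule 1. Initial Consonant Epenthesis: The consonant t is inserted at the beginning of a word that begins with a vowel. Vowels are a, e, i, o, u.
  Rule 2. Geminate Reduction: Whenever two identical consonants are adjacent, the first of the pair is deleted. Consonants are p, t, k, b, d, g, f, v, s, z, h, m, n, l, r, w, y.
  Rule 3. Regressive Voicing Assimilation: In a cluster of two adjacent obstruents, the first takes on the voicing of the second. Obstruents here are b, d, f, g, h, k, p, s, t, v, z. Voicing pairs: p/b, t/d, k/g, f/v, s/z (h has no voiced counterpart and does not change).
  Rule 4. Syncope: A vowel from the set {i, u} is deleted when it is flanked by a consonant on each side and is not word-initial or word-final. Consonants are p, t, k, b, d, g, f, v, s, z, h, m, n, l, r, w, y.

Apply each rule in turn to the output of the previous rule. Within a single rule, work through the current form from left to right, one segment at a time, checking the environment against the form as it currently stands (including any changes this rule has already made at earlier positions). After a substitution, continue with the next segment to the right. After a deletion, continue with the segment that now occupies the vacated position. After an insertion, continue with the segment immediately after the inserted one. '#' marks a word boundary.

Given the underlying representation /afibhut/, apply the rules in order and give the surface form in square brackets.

[tafpht]

Rule 1 Initial Consonant Epenthesis: [afibhut] → [tafibhut]
Rule 2 Geminate Reduction: no change — [tafibhut]
Rule 3 Regressive Voicing Assimilation: [tafibhut] → [tafiphut]
Rule 4 Syncope: [tafiphut] → [tafpht]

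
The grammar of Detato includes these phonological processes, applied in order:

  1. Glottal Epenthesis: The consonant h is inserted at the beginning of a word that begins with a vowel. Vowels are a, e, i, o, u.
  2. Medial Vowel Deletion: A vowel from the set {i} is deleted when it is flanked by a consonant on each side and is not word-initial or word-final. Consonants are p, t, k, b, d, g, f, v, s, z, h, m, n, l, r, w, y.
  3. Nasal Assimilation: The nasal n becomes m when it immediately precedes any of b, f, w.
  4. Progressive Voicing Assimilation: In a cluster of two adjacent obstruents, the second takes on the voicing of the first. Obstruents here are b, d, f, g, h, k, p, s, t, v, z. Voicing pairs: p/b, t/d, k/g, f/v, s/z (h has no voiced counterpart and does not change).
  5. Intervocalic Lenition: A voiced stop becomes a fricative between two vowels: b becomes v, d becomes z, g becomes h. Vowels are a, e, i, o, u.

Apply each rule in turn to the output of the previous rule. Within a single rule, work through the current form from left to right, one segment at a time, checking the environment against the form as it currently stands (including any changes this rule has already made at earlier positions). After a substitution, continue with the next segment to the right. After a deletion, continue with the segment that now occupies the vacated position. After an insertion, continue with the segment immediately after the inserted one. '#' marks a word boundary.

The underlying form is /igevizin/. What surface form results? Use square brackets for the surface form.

[hkevzn]

1 Glottal Epenthesis: [igevizin] → [higevizin]
2 Medial Vowel Deletion: [higevizin] → [hgevzn]
3 Nasal Assimilation: no change — [hgevzn]
4 Progressive Voicing Assimilation: [hgevzn] → [hkevzn]
5 Intervocalic Lenition: no change — [hkevzn]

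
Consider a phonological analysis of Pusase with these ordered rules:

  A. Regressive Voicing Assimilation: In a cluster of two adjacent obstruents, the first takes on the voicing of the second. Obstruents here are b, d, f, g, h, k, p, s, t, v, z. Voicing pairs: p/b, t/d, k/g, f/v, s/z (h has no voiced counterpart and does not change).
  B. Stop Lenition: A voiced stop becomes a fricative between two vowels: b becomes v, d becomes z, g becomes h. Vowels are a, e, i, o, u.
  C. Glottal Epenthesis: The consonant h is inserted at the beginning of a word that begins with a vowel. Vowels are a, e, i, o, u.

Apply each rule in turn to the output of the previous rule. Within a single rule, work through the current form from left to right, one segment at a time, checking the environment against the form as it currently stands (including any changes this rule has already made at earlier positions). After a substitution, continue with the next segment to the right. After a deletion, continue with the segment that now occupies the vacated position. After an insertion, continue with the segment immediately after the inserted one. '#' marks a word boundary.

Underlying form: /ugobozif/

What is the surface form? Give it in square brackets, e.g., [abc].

[huhovozif]

A Regressive Voicing Assimilation: no change — [ugobozif]
B Stop Lenition: [ugobozif] → [uhovozif]
C Glottal Epenthesis: [uhovozif] → [huhovozif]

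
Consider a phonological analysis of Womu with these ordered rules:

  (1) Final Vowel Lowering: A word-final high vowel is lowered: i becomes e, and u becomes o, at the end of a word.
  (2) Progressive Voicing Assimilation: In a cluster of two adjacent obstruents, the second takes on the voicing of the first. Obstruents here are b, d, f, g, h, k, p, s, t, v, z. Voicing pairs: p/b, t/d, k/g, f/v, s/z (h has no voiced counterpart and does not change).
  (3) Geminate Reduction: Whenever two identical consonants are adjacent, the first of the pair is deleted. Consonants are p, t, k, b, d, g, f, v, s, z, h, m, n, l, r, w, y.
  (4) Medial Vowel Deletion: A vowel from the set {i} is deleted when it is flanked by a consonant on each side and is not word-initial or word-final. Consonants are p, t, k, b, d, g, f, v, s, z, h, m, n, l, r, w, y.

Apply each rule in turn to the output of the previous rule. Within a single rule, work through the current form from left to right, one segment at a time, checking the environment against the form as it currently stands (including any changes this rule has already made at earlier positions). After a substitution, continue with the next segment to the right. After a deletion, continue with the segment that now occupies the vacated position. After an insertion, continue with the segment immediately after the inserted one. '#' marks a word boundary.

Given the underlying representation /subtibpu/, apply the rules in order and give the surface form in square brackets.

[subdbo]

(1) Final Vowel Lowering: [subtibpu] → [subtibpo]
(2) Progressive Voicing Assimilation: [subtibpo] → [subdibbo]
(3) Geminate Reduction: [subdibbo] → [subdibo]
(4) Medial Vowel Deletion: [subdibo] → [subdbo]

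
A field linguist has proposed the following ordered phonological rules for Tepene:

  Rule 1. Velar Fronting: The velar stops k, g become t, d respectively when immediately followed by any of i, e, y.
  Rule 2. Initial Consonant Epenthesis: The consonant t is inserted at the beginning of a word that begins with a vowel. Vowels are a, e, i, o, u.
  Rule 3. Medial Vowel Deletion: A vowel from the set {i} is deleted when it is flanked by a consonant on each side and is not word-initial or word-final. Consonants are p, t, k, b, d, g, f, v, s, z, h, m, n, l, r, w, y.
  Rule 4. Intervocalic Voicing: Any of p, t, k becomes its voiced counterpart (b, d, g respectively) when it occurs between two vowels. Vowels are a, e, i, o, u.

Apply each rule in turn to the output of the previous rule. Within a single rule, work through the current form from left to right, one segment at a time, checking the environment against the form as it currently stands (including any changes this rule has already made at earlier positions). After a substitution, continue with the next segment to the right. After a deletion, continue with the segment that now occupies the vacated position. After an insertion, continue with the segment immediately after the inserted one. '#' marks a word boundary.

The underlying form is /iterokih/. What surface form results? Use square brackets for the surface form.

Rule 1 Velar Fronting: [iterokih] → [iterotih]
Rule 2 Initial Consonant Epenthesis: [iterotih] → [titerotih]
Rule 3 Medial Vowel Deletion: [titerotih] → [tteroth]
Rule 4 Intervocalic Voicing: no change — [tteroth]

[tteroth]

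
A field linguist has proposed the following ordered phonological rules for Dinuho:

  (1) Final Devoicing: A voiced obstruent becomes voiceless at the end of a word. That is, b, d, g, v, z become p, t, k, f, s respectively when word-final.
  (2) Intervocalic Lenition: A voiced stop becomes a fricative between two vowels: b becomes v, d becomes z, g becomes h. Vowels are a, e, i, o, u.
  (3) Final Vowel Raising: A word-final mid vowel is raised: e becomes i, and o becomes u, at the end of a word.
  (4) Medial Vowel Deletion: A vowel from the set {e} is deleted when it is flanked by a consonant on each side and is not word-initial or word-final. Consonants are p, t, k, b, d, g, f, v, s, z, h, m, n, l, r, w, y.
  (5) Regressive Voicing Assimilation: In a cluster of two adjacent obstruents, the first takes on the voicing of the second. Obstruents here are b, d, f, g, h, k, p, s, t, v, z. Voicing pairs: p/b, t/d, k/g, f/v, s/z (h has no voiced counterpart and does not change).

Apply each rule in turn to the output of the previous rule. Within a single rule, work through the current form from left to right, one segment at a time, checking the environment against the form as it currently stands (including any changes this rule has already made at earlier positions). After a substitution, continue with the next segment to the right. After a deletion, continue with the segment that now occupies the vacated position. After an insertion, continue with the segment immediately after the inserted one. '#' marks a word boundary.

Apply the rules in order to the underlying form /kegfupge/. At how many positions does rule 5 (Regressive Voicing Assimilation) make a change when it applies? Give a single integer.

(1) Final Devoicing: no change — [kegfupge]
(2) Intervocalic Lenition: no change — [kegfupge]
(3) Final Vowel Raising: [kegfupge] → [kegfupgi]
(4) Medial Vowel Deletion: [kegfupgi] → [kgfupgi]
(5) Regressive Voicing Assimilation: [kgfupgi] → [gkfubgi]
Rule 5 changed 3 position(s).

3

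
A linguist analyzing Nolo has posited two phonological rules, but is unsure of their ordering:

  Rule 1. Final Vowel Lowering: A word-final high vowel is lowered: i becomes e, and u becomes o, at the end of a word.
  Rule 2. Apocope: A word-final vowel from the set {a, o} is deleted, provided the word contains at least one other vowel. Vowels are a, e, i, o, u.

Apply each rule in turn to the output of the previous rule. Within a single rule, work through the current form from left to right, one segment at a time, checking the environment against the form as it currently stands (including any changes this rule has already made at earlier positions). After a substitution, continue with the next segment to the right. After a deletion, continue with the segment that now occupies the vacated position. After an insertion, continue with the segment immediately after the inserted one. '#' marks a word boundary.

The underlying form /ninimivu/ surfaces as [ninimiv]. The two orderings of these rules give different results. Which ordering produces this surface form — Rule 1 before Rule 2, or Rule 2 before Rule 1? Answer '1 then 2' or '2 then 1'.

Order 1 then 2:
  1 Final Vowel Lowering: [ninimivu] → [ninimivo]
  2 Apocope: [ninimivo] → [ninimiv]
  result: [ninimiv]
Order 2 then 1:
  2 Apocope: no change — [ninimivu]
  1 Final Vowel Lowering: [ninimivu] → [ninimivo]
  result: [ninimivo]

1 then 2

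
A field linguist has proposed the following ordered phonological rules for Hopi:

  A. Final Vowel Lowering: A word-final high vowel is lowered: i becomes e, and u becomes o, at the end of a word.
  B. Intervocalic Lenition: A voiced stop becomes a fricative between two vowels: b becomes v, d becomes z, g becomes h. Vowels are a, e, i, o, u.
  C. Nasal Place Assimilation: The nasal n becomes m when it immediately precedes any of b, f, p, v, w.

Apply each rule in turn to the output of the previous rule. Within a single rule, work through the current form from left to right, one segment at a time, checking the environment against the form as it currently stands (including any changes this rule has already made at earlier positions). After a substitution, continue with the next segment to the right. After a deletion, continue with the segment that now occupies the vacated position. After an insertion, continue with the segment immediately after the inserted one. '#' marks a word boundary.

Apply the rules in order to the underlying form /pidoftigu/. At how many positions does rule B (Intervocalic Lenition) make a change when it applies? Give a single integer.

2

A Final Vowel Lowering: [pidoftigu] → [pidoftigo]
B Intervocalic Lenition: [pidoftigo] → [pizoftiho]
C Nasal Place Assimilation: no change — [pizoftiho]
Rule B changed 2 position(s).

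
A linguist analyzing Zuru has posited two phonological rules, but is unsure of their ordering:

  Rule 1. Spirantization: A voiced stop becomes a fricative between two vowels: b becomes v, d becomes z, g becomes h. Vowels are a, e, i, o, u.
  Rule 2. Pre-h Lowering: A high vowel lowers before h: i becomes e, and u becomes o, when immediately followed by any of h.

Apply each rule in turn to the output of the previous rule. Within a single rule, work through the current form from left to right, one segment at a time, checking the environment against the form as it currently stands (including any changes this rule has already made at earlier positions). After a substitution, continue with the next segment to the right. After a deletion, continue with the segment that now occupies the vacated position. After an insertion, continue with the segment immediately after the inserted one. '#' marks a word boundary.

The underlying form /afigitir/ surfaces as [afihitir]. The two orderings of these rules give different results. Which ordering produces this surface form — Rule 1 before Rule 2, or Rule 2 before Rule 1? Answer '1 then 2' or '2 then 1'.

Order 1 then 2:
  1 Spirantization: [afigitir] → [afihitir]
  2 Pre-h Lowering: [afihitir] → [afehitir]
  result: [afehitir]
Order 2 then 1:
  2 Pre-h Lowering: no change — [afigitir]
  1 Spirantization: [afigitir] → [afihitir]
  result: [afihitir]

2 then 1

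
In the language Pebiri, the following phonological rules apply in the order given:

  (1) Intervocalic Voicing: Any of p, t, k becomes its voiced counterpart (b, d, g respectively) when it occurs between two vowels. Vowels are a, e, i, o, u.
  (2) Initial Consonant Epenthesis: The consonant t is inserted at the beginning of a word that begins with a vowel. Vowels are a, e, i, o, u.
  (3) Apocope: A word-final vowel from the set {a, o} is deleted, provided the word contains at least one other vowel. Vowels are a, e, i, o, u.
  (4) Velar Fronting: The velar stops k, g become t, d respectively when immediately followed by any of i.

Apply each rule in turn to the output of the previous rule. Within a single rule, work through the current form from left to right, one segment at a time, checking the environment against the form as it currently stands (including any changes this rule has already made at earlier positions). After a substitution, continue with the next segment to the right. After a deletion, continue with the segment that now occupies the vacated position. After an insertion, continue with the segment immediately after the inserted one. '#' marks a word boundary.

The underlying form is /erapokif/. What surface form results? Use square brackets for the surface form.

(1) Intervocalic Voicing: [erapokif] → [erabogif]
(2) Initial Consonant Epenthesis: [erabogif] → [terabogif]
(3) Apocope: no change — [terabogif]
(4) Velar Fronting: [terabogif] → [terabodif]

[terabodif]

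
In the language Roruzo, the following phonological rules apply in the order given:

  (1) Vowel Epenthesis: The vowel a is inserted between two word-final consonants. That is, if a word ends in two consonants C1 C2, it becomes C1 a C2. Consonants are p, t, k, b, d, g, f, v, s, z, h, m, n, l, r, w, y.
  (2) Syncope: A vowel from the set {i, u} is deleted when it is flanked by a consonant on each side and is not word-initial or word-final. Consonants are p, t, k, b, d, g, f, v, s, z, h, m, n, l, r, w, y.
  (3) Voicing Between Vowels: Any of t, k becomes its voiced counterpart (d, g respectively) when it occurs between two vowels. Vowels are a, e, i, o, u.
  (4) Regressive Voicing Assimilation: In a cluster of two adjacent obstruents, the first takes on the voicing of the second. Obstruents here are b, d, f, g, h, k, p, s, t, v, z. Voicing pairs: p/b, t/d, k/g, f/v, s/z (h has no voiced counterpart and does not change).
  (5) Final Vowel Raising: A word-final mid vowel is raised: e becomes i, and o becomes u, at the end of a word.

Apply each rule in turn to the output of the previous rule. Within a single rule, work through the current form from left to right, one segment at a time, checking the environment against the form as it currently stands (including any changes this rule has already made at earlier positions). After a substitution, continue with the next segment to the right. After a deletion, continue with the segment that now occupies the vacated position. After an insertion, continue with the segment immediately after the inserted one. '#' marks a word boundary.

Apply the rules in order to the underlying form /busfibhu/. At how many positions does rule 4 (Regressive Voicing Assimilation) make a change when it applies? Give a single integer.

(1) Vowel Epenthesis: no change — [busfibhu]
(2) Syncope: [busfibhu] → [bsfbhu]
(3) Voicing Between Vowels: no change — [bsfbhu]
(4) Regressive Voicing Assimilation: [bsfbhu] → [psvphu]
(5) Final Vowel Raising: no change — [psvphu]
Rule 4 changed 3 position(s).

3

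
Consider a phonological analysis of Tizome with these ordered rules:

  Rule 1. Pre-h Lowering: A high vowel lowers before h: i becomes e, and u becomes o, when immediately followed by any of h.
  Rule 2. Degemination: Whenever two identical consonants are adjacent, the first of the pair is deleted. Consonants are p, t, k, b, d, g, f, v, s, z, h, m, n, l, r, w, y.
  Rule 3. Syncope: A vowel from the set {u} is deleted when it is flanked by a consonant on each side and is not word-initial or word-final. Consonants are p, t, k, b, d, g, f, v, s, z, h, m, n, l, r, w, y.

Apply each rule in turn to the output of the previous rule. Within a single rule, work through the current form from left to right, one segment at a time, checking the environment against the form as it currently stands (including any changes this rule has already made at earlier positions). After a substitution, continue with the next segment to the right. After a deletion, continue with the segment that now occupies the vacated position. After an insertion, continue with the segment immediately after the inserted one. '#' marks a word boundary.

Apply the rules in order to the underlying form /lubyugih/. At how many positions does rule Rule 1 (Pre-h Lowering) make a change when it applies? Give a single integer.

1

Rule 1 Pre-h Lowering: [lubyugih] → [lubyugeh]
Rule 2 Degemination: no change — [lubyugeh]
Rule 3 Syncope: [lubyugeh] → [lbygeh]
Rule Rule 1 changed 1 position(s).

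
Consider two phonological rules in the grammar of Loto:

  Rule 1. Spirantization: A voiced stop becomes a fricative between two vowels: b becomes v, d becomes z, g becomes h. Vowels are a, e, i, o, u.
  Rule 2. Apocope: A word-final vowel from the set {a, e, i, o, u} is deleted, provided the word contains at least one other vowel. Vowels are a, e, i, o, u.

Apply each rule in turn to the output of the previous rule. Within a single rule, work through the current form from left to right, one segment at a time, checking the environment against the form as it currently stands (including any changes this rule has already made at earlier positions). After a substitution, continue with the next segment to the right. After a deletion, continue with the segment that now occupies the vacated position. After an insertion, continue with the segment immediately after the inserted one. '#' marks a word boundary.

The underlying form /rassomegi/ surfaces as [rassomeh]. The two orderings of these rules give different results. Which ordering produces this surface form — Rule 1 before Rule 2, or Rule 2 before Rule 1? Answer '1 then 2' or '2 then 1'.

1 then 2

Order 1 then 2:
  1 Spirantization: [rassomegi] → [rassomehi]
  2 Apocope: [rassomehi] → [rassomeh]
  result: [rassomeh]
Order 2 then 1:
  2 Apocope: [rassomegi] → [rassomeg]
  1 Spirantization: no change — [rassomeg]
  result: [rassomeg]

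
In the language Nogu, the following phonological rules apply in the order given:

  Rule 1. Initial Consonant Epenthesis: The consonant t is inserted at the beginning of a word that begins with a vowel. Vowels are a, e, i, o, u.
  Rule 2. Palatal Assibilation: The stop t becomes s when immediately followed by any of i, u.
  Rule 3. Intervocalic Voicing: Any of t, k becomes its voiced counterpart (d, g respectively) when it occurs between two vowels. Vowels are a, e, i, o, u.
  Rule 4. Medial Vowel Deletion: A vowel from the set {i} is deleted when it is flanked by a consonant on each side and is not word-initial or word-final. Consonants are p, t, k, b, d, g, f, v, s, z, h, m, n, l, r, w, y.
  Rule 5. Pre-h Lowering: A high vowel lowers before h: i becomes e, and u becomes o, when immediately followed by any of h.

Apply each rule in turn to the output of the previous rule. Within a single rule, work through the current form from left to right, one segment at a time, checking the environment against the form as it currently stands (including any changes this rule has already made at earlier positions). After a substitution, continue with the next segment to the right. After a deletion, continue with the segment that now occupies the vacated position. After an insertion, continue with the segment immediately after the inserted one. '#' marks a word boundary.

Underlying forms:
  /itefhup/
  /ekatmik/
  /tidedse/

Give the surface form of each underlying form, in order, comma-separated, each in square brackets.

[sdefhup], [tegatmk], [sdedse]

/itefhup/:
  Rule 1 Initial Consonant Epenthesis: [itefhup] → [titefhup]
  Rule 2 Palatal Assibilation: [titefhup] → [sitefhup]
  Rule 3 Intervocalic Voicing: [sitefhup] → [sidefhup]
  Rule 4 Medial Vowel Deletion: [sidefhup] → [sdefhup]
  Rule 5 Pre-h Lowering: no change — [sdefhup]
/ekatmik/:
  Rule 1 Initial Consonant Epenthesis: [ekatmik] → [tekatmik]
  Rule 2 Palatal Assibilation: no change — [tekatmik]
  Rule 3 Intervocalic Voicing: [tekatmik] → [tegatmik]
  Rule 4 Medial Vowel Deletion: [tegatmik] → [tegatmk]
  Rule 5 Pre-h Lowering: no change — [tegatmk]
/tidedse/:
  Rule 1 Initial Consonant Epenthesis: no change — [tidedse]
  Rule 2 Palatal Assibilation: [tidedse] → [sidedse]
  Rule 3 Intervocalic Voicing: no change — [sidedse]
  Rule 4 Medial Vowel Deletion: [sidedse] → [sdedse]
  Rule 5 Pre-h Lowering: no change — [sdedse]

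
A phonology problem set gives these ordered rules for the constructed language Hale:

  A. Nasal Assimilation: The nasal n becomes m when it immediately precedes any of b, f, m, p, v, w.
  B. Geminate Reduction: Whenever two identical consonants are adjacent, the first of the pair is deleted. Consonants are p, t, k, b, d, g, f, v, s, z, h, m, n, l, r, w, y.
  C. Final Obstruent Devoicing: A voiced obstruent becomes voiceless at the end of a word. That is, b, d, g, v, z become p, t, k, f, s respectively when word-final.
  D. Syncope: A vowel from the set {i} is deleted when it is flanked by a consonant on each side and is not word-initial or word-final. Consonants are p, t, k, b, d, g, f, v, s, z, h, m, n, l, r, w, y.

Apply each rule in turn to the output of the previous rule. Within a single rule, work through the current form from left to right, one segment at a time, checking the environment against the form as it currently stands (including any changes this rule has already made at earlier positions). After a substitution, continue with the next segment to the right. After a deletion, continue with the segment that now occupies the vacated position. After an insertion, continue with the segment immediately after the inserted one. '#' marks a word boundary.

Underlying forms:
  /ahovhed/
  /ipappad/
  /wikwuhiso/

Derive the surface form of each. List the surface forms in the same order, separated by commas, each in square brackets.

[ahovhet], [ipapat], [wkwuhso]

/ahovhed/:
  A Nasal Assimilation: no change — [ahovhed]
  B Geminate Reduction: no change — [ahovhed]
  C Final Obstruent Devoicing: [ahovhed] → [ahovhet]
  D Syncope: no change — [ahovhet]
/ipappad/:
  A Nasal Assimilation: no change — [ipappad]
  B Geminate Reduction: [ipappad] → [ipapad]
  C Final Obstruent Devoicing: [ipapad] → [ipapat]
  D Syncope: no change — [ipapat]
/wikwuhiso/:
  A Nasal Assimilation: no change — [wikwuhiso]
  B Geminate Reduction: no change — [wikwuhiso]
  C Final Obstruent Devoicing: no change — [wikwuhiso]
  D Syncope: [wikwuhiso] → [wkwuhso]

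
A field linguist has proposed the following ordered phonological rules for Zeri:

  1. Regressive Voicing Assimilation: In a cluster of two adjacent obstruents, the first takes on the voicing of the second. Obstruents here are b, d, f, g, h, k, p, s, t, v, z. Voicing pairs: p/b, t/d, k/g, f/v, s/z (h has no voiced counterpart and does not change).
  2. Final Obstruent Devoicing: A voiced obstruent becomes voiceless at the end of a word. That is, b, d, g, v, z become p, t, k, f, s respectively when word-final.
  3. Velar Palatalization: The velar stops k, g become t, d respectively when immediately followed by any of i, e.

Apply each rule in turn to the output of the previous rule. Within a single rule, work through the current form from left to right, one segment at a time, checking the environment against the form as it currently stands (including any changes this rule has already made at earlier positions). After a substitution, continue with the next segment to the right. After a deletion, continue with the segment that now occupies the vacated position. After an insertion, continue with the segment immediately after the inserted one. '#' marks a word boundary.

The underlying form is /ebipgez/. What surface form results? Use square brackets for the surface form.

[ebibdes]

1 Regressive Voicing Assimilation: [ebipgez] → [ebibgez]
2 Final Obstruent Devoicing: [ebibgez] → [ebibges]
3 Velar Palatalization: [ebibges] → [ebibdes]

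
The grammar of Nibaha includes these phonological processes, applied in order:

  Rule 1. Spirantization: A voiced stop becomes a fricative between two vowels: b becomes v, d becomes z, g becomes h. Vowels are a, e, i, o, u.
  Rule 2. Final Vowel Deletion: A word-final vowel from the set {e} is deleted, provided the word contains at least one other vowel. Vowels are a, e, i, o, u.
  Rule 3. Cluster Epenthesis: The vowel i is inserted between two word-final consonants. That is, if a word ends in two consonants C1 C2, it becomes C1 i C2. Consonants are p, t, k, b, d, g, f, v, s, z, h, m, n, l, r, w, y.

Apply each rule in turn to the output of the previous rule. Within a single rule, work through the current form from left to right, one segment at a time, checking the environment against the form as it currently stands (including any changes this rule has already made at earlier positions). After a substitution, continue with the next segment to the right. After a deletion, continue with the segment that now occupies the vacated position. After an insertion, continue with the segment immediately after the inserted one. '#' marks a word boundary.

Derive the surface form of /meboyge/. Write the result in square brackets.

Rule 1 Spirantization: [meboyge] → [mevoyge]
Rule 2 Final Vowel Deletion: [mevoyge] → [mevoyg]
Rule 3 Cluster Epenthesis: [mevoyg] → [mevoyig]

[mevoyig]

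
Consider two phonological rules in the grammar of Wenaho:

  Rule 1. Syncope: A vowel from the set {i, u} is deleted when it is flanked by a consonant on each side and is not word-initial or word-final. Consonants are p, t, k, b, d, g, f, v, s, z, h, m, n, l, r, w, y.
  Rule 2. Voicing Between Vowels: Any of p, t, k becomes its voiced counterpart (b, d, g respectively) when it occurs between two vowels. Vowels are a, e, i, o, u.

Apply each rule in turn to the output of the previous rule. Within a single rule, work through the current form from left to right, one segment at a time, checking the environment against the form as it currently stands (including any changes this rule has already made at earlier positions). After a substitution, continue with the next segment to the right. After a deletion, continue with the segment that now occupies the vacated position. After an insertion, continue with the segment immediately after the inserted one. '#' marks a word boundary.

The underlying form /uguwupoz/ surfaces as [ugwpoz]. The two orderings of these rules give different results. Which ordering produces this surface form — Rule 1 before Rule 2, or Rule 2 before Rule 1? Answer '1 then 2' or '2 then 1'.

1 then 2

Order 1 then 2:
  1 Syncope: [uguwupoz] → [ugwpoz]
  2 Voicing Between Vowels: no change — [ugwpoz]
  result: [ugwpoz]
Order 2 then 1:
  2 Voicing Between Vowels: [uguwupoz] → [uguwuboz]
  1 Syncope: [uguwuboz] → [ugwboz]
  result: [ugwboz]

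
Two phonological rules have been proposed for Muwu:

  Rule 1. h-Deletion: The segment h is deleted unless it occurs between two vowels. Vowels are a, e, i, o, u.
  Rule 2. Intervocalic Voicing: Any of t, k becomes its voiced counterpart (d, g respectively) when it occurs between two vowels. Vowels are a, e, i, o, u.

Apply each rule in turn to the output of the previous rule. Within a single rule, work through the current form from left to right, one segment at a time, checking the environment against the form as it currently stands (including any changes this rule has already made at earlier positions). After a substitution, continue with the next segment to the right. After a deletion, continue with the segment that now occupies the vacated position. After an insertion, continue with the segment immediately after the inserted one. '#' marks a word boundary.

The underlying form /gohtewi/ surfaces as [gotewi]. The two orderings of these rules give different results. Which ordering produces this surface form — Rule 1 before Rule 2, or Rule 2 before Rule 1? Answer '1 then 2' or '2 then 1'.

2 then 1

Order 1 then 2:
  1 h-Deletion: [gohtewi] → [gotewi]
  2 Intervocalic Voicing: [gotewi] → [godewi]
  result: [godewi]
Order 2 then 1:
  2 Intervocalic Voicing: no change — [gohtewi]
  1 h-Deletion: [gohtewi] → [gotewi]
  result: [gotewi]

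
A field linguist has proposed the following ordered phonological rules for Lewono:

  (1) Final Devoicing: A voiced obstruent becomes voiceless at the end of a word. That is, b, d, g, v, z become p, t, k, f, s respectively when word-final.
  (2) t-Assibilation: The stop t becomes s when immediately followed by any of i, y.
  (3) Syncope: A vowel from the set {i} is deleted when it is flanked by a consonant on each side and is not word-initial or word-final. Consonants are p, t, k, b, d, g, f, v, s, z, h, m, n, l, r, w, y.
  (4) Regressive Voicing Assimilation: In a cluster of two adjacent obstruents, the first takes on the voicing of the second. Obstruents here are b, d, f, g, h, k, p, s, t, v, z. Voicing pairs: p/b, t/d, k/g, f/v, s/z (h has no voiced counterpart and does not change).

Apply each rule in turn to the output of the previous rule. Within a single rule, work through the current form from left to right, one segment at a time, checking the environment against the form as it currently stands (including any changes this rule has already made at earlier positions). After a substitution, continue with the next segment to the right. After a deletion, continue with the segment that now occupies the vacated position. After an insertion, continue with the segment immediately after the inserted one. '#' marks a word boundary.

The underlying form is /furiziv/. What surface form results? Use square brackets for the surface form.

(1) Final Devoicing: [furiziv] → [furizif]
(2) t-Assibilation: no change — [furizif]
(3) Syncope: [furizif] → [furzf]
(4) Regressive Voicing Assimilation: [furzf] → [fursf]

[fursf]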